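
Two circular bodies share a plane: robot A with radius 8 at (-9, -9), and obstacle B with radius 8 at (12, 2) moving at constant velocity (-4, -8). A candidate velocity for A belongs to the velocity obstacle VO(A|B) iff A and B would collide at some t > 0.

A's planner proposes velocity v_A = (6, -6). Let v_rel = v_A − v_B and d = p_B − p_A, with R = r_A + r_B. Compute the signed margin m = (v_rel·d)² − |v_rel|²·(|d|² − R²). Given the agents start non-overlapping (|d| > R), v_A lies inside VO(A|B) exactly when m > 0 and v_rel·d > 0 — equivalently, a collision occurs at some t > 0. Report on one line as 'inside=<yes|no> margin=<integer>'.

d = (21, 11),  |d|² = 562;  R = 8+8 = 16,  c = 562−16² = 306
v_rel = (10, 2),  |v_rel|² = 104;  v_rel·d = (10)·(21) + (2)·(11) = 232
104·t² − 464·t + 306 = 0  ⇒  m = 232² − 104·306 = 22000
m = 22000 > 0,  v_rel·d = 232 > 0  ⇒  inside

inside=yes margin=22000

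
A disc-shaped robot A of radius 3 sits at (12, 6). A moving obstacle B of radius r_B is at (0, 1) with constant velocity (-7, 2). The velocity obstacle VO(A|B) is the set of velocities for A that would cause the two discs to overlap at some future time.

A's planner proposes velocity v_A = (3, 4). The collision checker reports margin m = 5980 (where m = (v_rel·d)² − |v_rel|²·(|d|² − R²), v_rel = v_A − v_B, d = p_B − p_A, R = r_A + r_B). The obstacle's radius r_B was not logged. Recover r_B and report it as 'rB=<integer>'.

m = 5980
d = (-12, -5);  v_rel = (10, 2),  |v_rel|² = 104
v_rel×d = (10)·(-5) − (2)·(-12) = -26
since m = R²·104 − (-26)²:  R² = (676 + 5980) / 104 = 64
R = √64 = 8  ⇒  r_B = 8 − 3 = 5

rB=5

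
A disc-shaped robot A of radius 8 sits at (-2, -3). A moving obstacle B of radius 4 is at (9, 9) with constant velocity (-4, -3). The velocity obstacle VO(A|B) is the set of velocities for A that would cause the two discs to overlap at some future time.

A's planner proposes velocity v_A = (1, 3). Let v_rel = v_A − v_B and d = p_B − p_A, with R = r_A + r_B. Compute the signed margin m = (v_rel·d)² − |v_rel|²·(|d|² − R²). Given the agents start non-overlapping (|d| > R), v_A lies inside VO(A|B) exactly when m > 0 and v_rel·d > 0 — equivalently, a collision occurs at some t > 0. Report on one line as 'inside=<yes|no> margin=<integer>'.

d = (11, 12),  |d|² = 265;  R = 8+4 = 12,  c = 265−12² = 121
v_rel = (5, 6),  |v_rel|² = 61;  v_rel·d = (5)·(11) + (6)·(12) = 127
61·t² − 254·t + 121 = 0  ⇒  m = 127² − 61·121 = 8748
m = 8748 > 0,  v_rel·d = 127 > 0  ⇒  inside

inside=yes margin=8748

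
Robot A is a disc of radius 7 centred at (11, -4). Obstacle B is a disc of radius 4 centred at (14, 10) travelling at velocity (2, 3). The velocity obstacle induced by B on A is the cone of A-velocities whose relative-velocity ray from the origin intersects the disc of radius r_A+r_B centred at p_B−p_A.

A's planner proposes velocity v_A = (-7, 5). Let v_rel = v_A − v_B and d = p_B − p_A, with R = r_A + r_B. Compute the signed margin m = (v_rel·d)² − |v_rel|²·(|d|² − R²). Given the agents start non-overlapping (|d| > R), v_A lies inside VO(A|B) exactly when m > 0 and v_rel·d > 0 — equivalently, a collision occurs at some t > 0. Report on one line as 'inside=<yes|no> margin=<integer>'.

d = (3, 14),  |d|² = 205;  R = 7+4 = 11,  c = 205−11² = 84
v_rel = (-9, 2),  |v_rel|² = 85;  v_rel·d = (-9)·(3) + (2)·(14) = 1
85·t² − 2·t + 84 = 0  ⇒  m = 1² − 85·84 = -7139
m = -7139 < 0,  v_rel·d = 1 > 0  ⇒  outside

inside=no margin=-7139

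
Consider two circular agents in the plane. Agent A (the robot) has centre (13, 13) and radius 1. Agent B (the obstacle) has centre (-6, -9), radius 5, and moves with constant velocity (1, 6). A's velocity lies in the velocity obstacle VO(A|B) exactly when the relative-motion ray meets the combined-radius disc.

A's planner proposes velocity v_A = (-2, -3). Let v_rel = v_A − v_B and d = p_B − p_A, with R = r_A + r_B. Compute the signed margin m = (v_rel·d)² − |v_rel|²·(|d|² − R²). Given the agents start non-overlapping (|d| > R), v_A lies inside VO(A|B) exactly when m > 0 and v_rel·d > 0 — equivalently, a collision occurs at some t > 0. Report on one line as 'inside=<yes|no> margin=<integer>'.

d = (-19, -22),  |d|² = 845;  R = 1+5 = 6,  c = 845−6² = 809
v_rel = (-3, -9),  |v_rel|² = 90;  v_rel·d = (-3)·(-19) + (-9)·(-22) = 255
90·t² − 510·t + 809 = 0  ⇒  m = 255² − 90·809 = -7785
m = -7785 < 0,  v_rel·d = 255 > 0  ⇒  outside

inside=no margin=-7785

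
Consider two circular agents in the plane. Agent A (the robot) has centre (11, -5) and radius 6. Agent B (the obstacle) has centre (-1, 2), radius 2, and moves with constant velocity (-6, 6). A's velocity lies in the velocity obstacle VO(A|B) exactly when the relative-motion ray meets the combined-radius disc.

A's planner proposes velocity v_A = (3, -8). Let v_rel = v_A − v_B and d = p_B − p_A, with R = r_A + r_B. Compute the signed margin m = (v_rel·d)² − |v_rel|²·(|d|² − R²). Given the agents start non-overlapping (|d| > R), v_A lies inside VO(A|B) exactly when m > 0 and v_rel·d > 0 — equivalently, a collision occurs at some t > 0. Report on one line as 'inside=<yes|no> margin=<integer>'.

d = (-12, 7),  |d|² = 193;  R = 6+2 = 8,  c = 193−8² = 129
v_rel = (9, -14),  |v_rel|² = 277;  v_rel·d = (9)·(-12) + (-14)·(7) = -206
277·t² + 412·t + 129 = 0  ⇒  m = (-206)² − 277·129 = 6703
m = 6703 > 0,  v_rel·d = -206 < 0  ⇒  outside

inside=no margin=6703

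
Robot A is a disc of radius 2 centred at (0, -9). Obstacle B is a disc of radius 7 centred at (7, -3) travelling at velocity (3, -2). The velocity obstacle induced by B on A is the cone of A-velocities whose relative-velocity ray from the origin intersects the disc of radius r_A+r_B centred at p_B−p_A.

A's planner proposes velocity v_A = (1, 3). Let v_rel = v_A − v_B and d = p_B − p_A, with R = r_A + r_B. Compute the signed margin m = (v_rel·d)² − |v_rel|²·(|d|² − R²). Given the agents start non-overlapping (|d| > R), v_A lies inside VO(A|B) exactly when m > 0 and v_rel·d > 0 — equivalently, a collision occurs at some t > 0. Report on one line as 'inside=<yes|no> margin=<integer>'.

d = (7, 6),  |d|² = 85;  R = 2+7 = 9,  c = 85−9² = 4
v_rel = (-2, 5),  |v_rel|² = 29;  v_rel·d = (-2)·(7) + (5)·(6) = 16
29·t² − 32·t + 4 = 0  ⇒  m = 16² − 29·4 = 140
m = 140 > 0,  v_rel·d = 16 > 0  ⇒  inside

inside=yes margin=140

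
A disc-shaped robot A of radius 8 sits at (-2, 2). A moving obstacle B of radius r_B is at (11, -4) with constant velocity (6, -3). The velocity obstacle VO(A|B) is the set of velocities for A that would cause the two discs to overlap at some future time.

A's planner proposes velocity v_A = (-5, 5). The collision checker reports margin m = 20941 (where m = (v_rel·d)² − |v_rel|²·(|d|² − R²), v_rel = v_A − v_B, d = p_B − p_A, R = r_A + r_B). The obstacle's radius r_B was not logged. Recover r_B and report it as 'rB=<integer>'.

m = 20941
d = (13, -6);  v_rel = (-11, 8),  |v_rel|² = 185
v_rel×d = (-11)·(-6) − (8)·(13) = -38
since m = R²·185 − (-38)²:  R² = (1444 + 20941) / 185 = 121
R = √121 = 11  ⇒  r_B = 11 − 8 = 3

rB=3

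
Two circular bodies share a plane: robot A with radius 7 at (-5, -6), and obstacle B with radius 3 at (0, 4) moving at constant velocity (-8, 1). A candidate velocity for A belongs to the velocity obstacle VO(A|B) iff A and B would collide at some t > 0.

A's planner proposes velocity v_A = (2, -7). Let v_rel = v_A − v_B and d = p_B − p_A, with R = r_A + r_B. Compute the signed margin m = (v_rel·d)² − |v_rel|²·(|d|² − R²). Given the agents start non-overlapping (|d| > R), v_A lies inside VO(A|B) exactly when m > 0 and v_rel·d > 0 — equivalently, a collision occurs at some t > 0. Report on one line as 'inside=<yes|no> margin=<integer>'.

d = (5, 10),  |d|² = 125;  R = 7+3 = 10,  c = 125−10² = 25
v_rel = (10, -8),  |v_rel|² = 164;  v_rel·d = (10)·(5) + (-8)·(10) = -30
164·t² + 60·t + 25 = 0  ⇒  m = (-30)² − 164·25 = -3200
m = -3200 < 0,  v_rel·d = -30 < 0  ⇒  outside

inside=no margin=-3200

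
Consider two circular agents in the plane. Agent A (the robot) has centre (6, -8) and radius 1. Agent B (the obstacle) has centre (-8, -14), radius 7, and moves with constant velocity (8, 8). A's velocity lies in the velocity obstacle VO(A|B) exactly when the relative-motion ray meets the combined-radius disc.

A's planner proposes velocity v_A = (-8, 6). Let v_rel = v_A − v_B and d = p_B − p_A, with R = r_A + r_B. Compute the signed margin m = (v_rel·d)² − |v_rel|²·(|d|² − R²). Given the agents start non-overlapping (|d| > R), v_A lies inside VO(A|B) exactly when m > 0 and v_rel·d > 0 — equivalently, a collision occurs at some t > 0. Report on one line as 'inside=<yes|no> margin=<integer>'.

d = (-14, -6),  |d|² = 232;  R = 1+7 = 8,  c = 232−8² = 168
v_rel = (-16, -2),  |v_rel|² = 260;  v_rel·d = (-16)·(-14) + (-2)·(-6) = 236
260·t² − 472·t + 168 = 0  ⇒  m = 236² − 260·168 = 12016
m = 12016 > 0,  v_rel·d = 236 > 0  ⇒  inside

inside=yes margin=12016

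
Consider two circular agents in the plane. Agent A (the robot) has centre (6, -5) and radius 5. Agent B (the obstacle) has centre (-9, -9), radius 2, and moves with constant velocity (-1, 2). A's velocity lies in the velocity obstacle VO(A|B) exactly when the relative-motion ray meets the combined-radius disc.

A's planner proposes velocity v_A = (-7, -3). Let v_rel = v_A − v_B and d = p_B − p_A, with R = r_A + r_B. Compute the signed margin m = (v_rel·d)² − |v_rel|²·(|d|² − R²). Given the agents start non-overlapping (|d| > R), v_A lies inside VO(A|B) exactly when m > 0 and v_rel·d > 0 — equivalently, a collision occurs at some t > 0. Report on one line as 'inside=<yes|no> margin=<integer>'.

d = (-15, -4),  |d|² = 241;  R = 5+2 = 7,  c = 241−7² = 192
v_rel = (-6, -5),  |v_rel|² = 61;  v_rel·d = (-6)·(-15) + (-5)·(-4) = 110
61·t² − 220·t + 192 = 0  ⇒  m = 110² − 61·192 = 388
m = 388 > 0,  v_rel·d = 110 > 0  ⇒  inside

inside=yes margin=388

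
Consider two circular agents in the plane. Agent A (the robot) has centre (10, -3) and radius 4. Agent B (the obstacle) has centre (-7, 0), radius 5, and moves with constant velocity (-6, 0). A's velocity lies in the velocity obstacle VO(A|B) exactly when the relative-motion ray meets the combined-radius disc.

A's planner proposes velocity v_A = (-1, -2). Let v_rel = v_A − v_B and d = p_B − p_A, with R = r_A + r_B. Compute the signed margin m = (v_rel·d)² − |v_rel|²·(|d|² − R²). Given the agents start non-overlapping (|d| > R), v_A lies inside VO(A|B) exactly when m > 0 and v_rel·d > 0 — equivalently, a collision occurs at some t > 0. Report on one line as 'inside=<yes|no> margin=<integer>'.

d = (-17, 3),  |d|² = 298;  R = 4+5 = 9,  c = 298−9² = 217
v_rel = (5, -2),  |v_rel|² = 29;  v_rel·d = (5)·(-17) + (-2)·(3) = -91
29·t² + 182·t + 217 = 0  ⇒  m = (-91)² − 29·217 = 1988
m = 1988 > 0,  v_rel·d = -91 < 0  ⇒  outside

inside=no margin=1988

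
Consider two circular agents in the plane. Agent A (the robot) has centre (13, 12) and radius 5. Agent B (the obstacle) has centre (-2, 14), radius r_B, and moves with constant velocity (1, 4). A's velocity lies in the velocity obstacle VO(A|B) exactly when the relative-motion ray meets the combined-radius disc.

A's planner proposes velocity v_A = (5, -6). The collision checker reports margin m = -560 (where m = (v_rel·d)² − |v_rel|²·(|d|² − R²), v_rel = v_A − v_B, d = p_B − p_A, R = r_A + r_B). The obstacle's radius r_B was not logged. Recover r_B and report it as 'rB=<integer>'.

m = -560
d = (-15, 2);  v_rel = (4, -10),  |v_rel|² = 116
v_rel×d = (4)·(2) − (-10)·(-15) = -142
since m = R²·116 − (-142)²:  R² = (20164 + -560) / 116 = 169
R = √169 = 13  ⇒  r_B = 13 − 5 = 8

rB=8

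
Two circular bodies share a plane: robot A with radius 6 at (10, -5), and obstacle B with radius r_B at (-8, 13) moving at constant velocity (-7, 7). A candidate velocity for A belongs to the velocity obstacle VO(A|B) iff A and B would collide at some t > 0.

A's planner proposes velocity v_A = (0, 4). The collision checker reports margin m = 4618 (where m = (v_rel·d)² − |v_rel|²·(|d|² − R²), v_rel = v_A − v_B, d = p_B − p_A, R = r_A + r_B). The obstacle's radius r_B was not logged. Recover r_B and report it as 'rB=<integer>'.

m = 4618
d = (-18, 18);  v_rel = (7, -3),  |v_rel|² = 58
v_rel×d = (7)·(18) − (-3)·(-18) = 72
since m = R²·58 − 72²:  R² = (5184 + 4618) / 58 = 169
R = √169 = 13  ⇒  r_B = 13 − 6 = 7

rB=7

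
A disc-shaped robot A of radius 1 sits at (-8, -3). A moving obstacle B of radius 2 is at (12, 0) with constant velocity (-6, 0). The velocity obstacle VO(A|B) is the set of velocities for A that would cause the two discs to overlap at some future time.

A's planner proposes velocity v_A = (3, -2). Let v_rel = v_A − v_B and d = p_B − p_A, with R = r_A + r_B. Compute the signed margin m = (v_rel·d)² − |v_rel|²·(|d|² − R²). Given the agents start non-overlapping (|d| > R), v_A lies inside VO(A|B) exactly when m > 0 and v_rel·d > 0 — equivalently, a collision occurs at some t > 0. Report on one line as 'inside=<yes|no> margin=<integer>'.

d = (20, 3),  |d|² = 409;  R = 1+2 = 3,  c = 409−3² = 400
v_rel = (9, -2),  |v_rel|² = 85;  v_rel·d = (9)·(20) + (-2)·(3) = 174
85·t² − 348·t + 400 = 0  ⇒  m = 174² − 85·400 = -3724
m = -3724 < 0,  v_rel·d = 174 > 0  ⇒  outside

inside=no margin=-3724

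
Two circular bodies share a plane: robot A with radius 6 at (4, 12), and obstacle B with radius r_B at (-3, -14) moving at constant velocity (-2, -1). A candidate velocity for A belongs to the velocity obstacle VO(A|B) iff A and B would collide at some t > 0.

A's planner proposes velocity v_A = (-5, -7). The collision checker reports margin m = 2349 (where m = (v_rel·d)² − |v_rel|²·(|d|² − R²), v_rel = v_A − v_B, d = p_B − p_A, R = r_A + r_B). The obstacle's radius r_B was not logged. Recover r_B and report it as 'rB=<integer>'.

m = 2349
d = (-7, -26);  v_rel = (-3, -6),  |v_rel|² = 45
v_rel×d = (-3)·(-26) − (-6)·(-7) = 36
since m = R²·45 − 36²:  R² = (1296 + 2349) / 45 = 81
R = √81 = 9  ⇒  r_B = 9 − 6 = 3

rB=3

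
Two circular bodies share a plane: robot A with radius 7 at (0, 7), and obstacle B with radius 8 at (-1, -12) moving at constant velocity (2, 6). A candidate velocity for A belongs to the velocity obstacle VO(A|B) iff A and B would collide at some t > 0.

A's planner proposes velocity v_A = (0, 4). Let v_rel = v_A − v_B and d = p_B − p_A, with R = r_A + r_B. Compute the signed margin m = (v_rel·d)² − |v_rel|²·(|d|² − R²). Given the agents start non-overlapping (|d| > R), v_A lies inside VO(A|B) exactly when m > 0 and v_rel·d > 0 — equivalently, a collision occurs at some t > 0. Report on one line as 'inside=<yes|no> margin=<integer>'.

d = (-1, -19),  |d|² = 362;  R = 7+8 = 15,  c = 362−15² = 137
v_rel = (-2, -2),  |v_rel|² = 8;  v_rel·d = (-2)·(-1) + (-2)·(-19) = 40
8·t² − 80·t + 137 = 0  ⇒  m = 40² − 8·137 = 504
m = 504 > 0,  v_rel·d = 40 > 0  ⇒  inside

inside=yes margin=504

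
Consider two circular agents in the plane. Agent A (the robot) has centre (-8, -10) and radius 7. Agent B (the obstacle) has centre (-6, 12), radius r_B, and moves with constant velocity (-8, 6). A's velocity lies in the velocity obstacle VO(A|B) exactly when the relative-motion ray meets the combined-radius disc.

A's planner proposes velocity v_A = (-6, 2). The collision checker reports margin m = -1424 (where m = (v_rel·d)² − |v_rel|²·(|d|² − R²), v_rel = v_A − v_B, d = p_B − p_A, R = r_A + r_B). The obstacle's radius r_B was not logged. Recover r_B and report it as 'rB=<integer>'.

m = -1424
d = (2, 22);  v_rel = (2, -4),  |v_rel|² = 20
v_rel×d = (2)·(22) − (-4)·(2) = 52
since m = R²·20 − 52²:  R² = (2704 + -1424) / 20 = 64
R = √64 = 8  ⇒  r_B = 8 − 7 = 1

rB=1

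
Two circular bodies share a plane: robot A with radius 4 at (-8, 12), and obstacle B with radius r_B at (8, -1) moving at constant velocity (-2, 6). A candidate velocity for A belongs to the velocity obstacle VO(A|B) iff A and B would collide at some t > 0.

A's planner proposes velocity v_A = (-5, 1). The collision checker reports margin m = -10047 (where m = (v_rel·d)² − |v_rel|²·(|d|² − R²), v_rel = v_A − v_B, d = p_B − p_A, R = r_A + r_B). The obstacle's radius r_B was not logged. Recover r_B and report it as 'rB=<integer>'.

m = -10047
d = (16, -13);  v_rel = (-3, -5),  |v_rel|² = 34
v_rel×d = (-3)·(-13) − (-5)·(16) = 119
since m = R²·34 − 119²:  R² = (14161 + -10047) / 34 = 121
R = √121 = 11  ⇒  r_B = 11 − 4 = 7

rB=7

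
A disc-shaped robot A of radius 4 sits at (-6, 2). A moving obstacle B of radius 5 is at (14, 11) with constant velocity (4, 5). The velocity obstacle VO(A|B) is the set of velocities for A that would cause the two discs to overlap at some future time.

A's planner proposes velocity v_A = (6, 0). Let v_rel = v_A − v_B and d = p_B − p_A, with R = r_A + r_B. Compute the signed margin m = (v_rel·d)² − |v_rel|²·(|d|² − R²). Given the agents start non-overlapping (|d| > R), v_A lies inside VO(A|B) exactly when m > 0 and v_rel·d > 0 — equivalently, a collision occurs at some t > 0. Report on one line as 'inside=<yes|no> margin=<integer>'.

d = (20, 9),  |d|² = 481;  R = 4+5 = 9,  c = 481−9² = 400
v_rel = (2, -5),  |v_rel|² = 29;  v_rel·d = (2)·(20) + (-5)·(9) = -5
29·t² + 10·t + 400 = 0  ⇒  m = (-5)² − 29·400 = -11575
m = -11575 < 0,  v_rel·d = -5 < 0  ⇒  outside

inside=no margin=-11575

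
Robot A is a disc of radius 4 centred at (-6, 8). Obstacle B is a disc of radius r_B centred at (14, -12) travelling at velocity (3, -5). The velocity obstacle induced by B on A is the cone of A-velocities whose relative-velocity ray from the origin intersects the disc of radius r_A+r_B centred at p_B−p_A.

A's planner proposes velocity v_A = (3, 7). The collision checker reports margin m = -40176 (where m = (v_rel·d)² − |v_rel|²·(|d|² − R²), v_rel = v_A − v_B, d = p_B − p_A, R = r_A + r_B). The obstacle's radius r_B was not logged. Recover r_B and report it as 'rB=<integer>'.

m = -40176
d = (20, -20);  v_rel = (0, 12),  |v_rel|² = 144
v_rel×d = (0)·(-20) − (12)·(20) = -240
since m = R²·144 − (-240)²:  R² = (57600 + -40176) / 144 = 121
R = √121 = 11  ⇒  r_B = 11 − 4 = 7

rB=7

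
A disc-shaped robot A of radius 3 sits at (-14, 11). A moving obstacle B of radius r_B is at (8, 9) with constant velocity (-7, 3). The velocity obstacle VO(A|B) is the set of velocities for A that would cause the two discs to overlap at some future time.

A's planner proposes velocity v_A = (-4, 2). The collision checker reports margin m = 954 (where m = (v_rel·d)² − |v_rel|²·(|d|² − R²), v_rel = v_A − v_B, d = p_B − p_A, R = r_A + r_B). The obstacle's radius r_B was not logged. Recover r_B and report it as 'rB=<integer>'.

m = 954
d = (22, -2);  v_rel = (3, -1),  |v_rel|² = 10
v_rel×d = (3)·(-2) − (-1)·(22) = 16
since m = R²·10 − 16²:  R² = (256 + 954) / 10 = 121
R = √121 = 11  ⇒  r_B = 11 − 3 = 8

rB=8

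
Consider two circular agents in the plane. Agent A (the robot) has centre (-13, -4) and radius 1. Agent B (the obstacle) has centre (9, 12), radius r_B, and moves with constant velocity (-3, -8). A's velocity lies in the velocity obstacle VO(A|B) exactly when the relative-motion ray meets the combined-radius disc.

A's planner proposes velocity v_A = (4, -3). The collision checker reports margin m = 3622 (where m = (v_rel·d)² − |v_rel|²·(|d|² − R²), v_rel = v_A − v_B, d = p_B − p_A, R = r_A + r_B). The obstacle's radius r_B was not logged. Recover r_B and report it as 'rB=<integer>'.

m = 3622
d = (22, 16);  v_rel = (7, 5),  |v_rel|² = 74
v_rel×d = (7)·(16) − (5)·(22) = 2
since m = R²·74 − 2²:  R² = (4 + 3622) / 74 = 49
R = √49 = 7  ⇒  r_B = 7 − 1 = 6

rB=6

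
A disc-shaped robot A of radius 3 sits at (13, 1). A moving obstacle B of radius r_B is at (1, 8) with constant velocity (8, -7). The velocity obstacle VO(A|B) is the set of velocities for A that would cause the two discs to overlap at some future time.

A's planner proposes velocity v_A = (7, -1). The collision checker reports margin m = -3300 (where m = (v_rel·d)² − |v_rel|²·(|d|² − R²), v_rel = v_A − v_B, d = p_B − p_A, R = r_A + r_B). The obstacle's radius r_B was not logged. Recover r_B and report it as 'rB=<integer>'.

m = -3300
d = (-12, 7);  v_rel = (-1, 6),  |v_rel|² = 37
v_rel×d = (-1)·(7) − (6)·(-12) = 65
since m = R²·37 − 65²:  R² = (4225 + -3300) / 37 = 25
R = √25 = 5  ⇒  r_B = 5 − 3 = 2

rB=2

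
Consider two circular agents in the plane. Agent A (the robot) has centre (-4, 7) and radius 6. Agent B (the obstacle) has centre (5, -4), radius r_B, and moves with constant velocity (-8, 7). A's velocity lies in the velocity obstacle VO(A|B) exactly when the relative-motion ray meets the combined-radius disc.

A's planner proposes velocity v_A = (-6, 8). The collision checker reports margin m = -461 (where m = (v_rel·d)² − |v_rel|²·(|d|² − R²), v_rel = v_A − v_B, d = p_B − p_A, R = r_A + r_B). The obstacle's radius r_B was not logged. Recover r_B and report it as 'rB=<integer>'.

m = -461
d = (9, -11);  v_rel = (2, 1),  |v_rel|² = 5
v_rel×d = (2)·(-11) − (1)·(9) = -31
since m = R²·5 − (-31)²:  R² = (961 + -461) / 5 = 100
R = √100 = 10  ⇒  r_B = 10 − 6 = 4

rB=4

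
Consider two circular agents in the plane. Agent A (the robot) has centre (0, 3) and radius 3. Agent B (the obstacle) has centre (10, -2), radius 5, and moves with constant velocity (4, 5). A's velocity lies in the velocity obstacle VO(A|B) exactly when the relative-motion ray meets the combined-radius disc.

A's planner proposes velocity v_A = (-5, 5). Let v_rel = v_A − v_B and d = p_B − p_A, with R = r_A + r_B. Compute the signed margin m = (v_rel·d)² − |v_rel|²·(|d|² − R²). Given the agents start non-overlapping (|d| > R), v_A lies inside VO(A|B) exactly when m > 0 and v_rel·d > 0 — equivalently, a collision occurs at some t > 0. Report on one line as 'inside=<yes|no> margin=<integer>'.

d = (10, -5),  |d|² = 125;  R = 3+5 = 8,  c = 125−8² = 61
v_rel = (-9, 0),  |v_rel|² = 81;  v_rel·d = (-9)·(10) + (0)·(-5) = -90
81·t² + 180·t + 61 = 0  ⇒  m = (-90)² − 81·61 = 3159
m = 3159 > 0,  v_rel·d = -90 < 0  ⇒  outside

inside=no margin=3159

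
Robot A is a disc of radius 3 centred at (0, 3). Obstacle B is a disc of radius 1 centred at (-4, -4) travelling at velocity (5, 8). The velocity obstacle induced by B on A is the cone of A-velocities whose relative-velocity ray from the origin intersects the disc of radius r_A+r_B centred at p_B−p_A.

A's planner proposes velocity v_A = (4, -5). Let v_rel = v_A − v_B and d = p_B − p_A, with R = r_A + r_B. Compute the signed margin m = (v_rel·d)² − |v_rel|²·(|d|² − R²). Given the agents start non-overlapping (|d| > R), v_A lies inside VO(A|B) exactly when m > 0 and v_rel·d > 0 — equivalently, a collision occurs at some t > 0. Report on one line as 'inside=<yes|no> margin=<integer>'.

d = (-4, -7),  |d|² = 65;  R = 3+1 = 4,  c = 65−4² = 49
v_rel = (-1, -13),  |v_rel|² = 170;  v_rel·d = (-1)·(-4) + (-13)·(-7) = 95
170·t² − 190·t + 49 = 0  ⇒  m = 95² − 170·49 = 695
m = 695 > 0,  v_rel·d = 95 > 0  ⇒  inside

inside=yes margin=695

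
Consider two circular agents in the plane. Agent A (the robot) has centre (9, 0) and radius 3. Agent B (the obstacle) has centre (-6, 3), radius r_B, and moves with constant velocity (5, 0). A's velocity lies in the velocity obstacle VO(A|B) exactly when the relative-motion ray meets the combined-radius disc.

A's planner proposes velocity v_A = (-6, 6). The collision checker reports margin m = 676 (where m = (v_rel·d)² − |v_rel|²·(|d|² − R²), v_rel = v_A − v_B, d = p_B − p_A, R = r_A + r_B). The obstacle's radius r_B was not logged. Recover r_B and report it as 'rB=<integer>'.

m = 676
d = (-15, 3);  v_rel = (-11, 6),  |v_rel|² = 157
v_rel×d = (-11)·(3) − (6)·(-15) = 57
since m = R²·157 − 57²:  R² = (3249 + 676) / 157 = 25
R = √25 = 5  ⇒  r_B = 5 − 3 = 2

rB=2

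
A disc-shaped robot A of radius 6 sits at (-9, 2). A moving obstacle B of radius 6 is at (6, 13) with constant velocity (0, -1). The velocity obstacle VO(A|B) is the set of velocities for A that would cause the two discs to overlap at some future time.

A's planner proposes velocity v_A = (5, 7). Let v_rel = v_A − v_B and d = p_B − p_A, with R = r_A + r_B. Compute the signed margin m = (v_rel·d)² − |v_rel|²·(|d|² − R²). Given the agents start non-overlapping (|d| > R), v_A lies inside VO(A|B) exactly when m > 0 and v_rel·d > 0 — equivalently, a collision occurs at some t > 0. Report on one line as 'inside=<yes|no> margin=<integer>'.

d = (15, 11),  |d|² = 346;  R = 6+6 = 12,  c = 346−12² = 202
v_rel = (5, 8),  |v_rel|² = 89;  v_rel·d = (5)·(15) + (8)·(11) = 163
89·t² − 326·t + 202 = 0  ⇒  m = 163² − 89·202 = 8591
m = 8591 > 0,  v_rel·d = 163 > 0  ⇒  inside

inside=yes margin=8591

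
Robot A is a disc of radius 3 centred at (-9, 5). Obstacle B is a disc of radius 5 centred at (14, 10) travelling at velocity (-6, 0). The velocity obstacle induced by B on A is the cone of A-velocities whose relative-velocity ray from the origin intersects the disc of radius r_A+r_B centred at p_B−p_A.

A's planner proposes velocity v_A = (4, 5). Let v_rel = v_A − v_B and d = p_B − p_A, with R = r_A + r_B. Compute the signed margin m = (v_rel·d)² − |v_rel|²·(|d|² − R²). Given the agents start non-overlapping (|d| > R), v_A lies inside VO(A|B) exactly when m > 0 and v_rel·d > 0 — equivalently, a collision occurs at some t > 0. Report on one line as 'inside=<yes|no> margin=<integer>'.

d = (23, 5),  |d|² = 554;  R = 3+5 = 8,  c = 554−8² = 490
v_rel = (10, 5),  |v_rel|² = 125;  v_rel·d = (10)·(23) + (5)·(5) = 255
125·t² − 510·t + 490 = 0  ⇒  m = 255² − 125·490 = 3775
m = 3775 > 0,  v_rel·d = 255 > 0  ⇒  inside

inside=yes margin=3775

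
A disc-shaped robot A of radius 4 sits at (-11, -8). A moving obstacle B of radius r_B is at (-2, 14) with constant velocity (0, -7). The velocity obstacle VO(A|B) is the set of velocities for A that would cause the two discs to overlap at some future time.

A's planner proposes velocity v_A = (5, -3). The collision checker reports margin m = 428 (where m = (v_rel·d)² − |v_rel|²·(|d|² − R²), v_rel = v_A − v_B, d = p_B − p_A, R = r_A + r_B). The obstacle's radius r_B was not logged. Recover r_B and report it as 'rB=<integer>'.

m = 428
d = (9, 22);  v_rel = (5, 4),  |v_rel|² = 41
v_rel×d = (5)·(22) − (4)·(9) = 74
since m = R²·41 − 74²:  R² = (5476 + 428) / 41 = 144
R = √144 = 12  ⇒  r_B = 12 − 4 = 8

rB=8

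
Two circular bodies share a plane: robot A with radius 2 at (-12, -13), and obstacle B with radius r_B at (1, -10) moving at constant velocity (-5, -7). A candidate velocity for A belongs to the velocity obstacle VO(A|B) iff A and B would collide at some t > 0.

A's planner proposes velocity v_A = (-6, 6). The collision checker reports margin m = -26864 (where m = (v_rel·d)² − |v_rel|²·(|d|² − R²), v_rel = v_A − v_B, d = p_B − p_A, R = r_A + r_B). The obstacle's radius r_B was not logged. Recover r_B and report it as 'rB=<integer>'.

m = -26864
d = (13, 3);  v_rel = (-1, 13),  |v_rel|² = 170
v_rel×d = (-1)·(3) − (13)·(13) = -172
since m = R²·170 − (-172)²:  R² = (29584 + -26864) / 170 = 16
R = √16 = 4  ⇒  r_B = 4 − 2 = 2

rB=2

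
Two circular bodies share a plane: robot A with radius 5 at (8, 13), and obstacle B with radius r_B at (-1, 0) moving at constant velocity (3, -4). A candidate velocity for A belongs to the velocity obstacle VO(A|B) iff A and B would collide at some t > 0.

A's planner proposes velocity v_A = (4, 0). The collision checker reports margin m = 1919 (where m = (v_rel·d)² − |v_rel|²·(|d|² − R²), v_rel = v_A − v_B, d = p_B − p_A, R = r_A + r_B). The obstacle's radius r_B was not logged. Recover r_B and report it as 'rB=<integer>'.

m = 1919
d = (-9, -13);  v_rel = (1, 4),  |v_rel|² = 17
v_rel×d = (1)·(-13) − (4)·(-9) = 23
since m = R²·17 − 23²:  R² = (529 + 1919) / 17 = 144
R = √144 = 12  ⇒  r_B = 12 − 5 = 7

rB=7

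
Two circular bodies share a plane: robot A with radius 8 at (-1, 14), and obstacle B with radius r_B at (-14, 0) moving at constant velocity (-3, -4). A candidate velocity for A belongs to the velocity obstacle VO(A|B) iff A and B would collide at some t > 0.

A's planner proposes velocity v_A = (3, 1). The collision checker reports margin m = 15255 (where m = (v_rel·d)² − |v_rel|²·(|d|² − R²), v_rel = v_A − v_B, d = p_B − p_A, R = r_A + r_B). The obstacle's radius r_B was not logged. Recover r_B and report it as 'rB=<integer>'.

m = 15255
d = (-13, -14);  v_rel = (6, 5),  |v_rel|² = 61
v_rel×d = (6)·(-14) − (5)·(-13) = -19
since m = R²·61 − (-19)²:  R² = (361 + 15255) / 61 = 256
R = √256 = 16  ⇒  r_B = 16 − 8 = 8

rB=8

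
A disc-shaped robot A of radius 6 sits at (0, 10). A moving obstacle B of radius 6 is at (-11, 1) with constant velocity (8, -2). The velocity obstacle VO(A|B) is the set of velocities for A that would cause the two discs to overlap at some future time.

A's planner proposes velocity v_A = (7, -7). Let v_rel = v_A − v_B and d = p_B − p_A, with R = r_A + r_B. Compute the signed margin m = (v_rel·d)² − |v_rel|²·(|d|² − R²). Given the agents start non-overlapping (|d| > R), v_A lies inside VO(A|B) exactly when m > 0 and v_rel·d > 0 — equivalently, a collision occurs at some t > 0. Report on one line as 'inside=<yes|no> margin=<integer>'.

d = (-11, -9),  |d|² = 202;  R = 6+6 = 12,  c = 202−12² = 58
v_rel = (-1, -5),  |v_rel|² = 26;  v_rel·d = (-1)·(-11) + (-5)·(-9) = 56
26·t² − 112·t + 58 = 0  ⇒  m = 56² − 26·58 = 1628
m = 1628 > 0,  v_rel·d = 56 > 0  ⇒  inside

inside=yes margin=1628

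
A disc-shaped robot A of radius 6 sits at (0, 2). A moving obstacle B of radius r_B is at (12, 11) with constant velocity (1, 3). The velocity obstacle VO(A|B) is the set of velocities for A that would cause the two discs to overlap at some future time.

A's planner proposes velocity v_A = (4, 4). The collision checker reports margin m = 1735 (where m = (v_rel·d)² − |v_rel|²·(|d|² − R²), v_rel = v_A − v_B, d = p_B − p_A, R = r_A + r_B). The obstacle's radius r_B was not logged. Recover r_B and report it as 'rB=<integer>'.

m = 1735
d = (12, 9);  v_rel = (3, 1),  |v_rel|² = 10
v_rel×d = (3)·(9) − (1)·(12) = 15
since m = R²·10 − 15²:  R² = (225 + 1735) / 10 = 196
R = √196 = 14  ⇒  r_B = 14 − 6 = 8

rB=8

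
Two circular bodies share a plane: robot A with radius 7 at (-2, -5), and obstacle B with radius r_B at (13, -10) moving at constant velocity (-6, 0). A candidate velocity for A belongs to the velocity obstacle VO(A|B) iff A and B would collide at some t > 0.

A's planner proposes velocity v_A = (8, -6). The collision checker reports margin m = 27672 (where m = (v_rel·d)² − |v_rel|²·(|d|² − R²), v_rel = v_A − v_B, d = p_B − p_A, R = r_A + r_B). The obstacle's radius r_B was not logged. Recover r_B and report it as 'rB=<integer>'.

m = 27672
d = (15, -5);  v_rel = (14, -6),  |v_rel|² = 232
v_rel×d = (14)·(-5) − (-6)·(15) = 20
since m = R²·232 − 20²:  R² = (400 + 27672) / 232 = 121
R = √121 = 11  ⇒  r_B = 11 − 7 = 4

rB=4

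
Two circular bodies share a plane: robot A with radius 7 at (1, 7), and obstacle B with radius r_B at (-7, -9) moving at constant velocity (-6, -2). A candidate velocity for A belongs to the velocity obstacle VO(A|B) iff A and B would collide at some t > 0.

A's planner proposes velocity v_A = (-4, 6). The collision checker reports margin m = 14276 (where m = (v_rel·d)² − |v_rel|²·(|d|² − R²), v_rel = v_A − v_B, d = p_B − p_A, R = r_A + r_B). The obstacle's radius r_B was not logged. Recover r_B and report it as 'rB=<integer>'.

m = 14276
d = (-8, -16);  v_rel = (2, 8),  |v_rel|² = 68
v_rel×d = (2)·(-16) − (8)·(-8) = 32
since m = R²·68 − 32²:  R² = (1024 + 14276) / 68 = 225
R = √225 = 15  ⇒  r_B = 15 − 7 = 8

rB=8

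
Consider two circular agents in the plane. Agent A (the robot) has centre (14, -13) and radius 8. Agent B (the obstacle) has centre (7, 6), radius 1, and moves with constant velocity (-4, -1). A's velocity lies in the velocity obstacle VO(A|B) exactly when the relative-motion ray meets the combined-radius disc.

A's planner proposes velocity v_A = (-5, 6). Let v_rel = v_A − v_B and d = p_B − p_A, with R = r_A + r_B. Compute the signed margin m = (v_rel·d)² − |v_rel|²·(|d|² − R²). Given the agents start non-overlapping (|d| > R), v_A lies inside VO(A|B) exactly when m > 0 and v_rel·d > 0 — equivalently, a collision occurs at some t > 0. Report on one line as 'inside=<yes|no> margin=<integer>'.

d = (-7, 19),  |d|² = 410;  R = 8+1 = 9,  c = 410−9² = 329
v_rel = (-1, 7),  |v_rel|² = 50;  v_rel·d = (-1)·(-7) + (7)·(19) = 140
50·t² − 280·t + 329 = 0  ⇒  m = 140² − 50·329 = 3150
m = 3150 > 0,  v_rel·d = 140 > 0  ⇒  inside

inside=yes margin=3150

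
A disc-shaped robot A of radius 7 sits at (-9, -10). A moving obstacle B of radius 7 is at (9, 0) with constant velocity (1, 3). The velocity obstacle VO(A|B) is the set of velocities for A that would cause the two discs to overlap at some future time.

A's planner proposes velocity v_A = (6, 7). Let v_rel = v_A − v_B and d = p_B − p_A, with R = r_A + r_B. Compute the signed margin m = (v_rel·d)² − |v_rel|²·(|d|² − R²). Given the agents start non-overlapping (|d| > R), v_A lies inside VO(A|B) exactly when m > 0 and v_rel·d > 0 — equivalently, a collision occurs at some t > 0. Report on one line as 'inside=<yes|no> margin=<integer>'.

d = (18, 10),  |d|² = 424;  R = 7+7 = 14,  c = 424−14² = 228
v_rel = (5, 4),  |v_rel|² = 41;  v_rel·d = (5)·(18) + (4)·(10) = 130
41·t² − 260·t + 228 = 0  ⇒  m = 130² − 41·228 = 7552
m = 7552 > 0,  v_rel·d = 130 > 0  ⇒  inside

inside=yes margin=7552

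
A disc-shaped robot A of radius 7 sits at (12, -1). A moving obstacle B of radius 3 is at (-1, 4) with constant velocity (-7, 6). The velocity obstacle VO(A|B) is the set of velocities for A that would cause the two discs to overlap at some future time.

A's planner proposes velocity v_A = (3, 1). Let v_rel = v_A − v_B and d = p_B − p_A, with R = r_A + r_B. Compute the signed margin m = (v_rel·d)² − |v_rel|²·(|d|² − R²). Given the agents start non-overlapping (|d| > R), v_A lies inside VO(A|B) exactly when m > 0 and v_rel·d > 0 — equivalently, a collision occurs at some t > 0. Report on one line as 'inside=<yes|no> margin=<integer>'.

d = (-13, 5),  |d|² = 194;  R = 7+3 = 10,  c = 194−10² = 94
v_rel = (10, -5),  |v_rel|² = 125;  v_rel·d = (10)·(-13) + (-5)·(5) = -155
125·t² + 310·t + 94 = 0  ⇒  m = (-155)² − 125·94 = 12275
m = 12275 > 0,  v_rel·d = -155 < 0  ⇒  outside

inside=no margin=12275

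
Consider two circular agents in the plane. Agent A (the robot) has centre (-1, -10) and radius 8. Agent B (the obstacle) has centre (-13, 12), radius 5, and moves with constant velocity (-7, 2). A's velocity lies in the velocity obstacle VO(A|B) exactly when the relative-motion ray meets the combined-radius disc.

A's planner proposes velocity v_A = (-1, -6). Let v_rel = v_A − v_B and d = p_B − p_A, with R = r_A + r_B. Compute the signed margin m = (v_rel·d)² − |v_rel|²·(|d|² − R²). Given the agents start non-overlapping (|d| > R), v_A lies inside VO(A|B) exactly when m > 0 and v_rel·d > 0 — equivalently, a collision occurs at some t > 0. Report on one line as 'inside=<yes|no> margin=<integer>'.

d = (-12, 22),  |d|² = 628;  R = 8+5 = 13,  c = 628−13² = 459
v_rel = (6, -8),  |v_rel|² = 100;  v_rel·d = (6)·(-12) + (-8)·(22) = -248
100·t² + 496·t + 459 = 0  ⇒  m = (-248)² − 100·459 = 15604
m = 15604 > 0,  v_rel·d = -248 < 0  ⇒  outside

inside=no margin=15604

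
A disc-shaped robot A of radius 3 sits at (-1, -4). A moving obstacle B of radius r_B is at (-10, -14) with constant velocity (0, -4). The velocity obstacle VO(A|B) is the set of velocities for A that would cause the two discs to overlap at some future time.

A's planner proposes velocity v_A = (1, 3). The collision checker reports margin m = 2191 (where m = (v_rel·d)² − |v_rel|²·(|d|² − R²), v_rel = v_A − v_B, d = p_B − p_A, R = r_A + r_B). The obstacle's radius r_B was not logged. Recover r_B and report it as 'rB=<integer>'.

m = 2191
d = (-9, -10);  v_rel = (1, 7),  |v_rel|² = 50
v_rel×d = (1)·(-10) − (7)·(-9) = 53
since m = R²·50 − 53²:  R² = (2809 + 2191) / 50 = 100
R = √100 = 10  ⇒  r_B = 10 − 3 = 7

rB=7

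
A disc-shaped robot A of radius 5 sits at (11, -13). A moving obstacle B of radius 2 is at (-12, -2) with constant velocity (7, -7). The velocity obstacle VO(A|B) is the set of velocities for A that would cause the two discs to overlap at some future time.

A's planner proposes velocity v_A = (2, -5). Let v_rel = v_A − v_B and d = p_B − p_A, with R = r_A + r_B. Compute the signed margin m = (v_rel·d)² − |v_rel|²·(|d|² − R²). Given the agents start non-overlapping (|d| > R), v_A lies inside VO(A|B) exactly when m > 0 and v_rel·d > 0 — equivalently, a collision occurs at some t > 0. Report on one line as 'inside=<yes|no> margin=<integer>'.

d = (-23, 11),  |d|² = 650;  R = 5+2 = 7,  c = 650−7² = 601
v_rel = (-5, 2),  |v_rel|² = 29;  v_rel·d = (-5)·(-23) + (2)·(11) = 137
29·t² − 274·t + 601 = 0  ⇒  m = 137² − 29·601 = 1340
m = 1340 > 0,  v_rel·d = 137 > 0  ⇒  inside

inside=yes margin=1340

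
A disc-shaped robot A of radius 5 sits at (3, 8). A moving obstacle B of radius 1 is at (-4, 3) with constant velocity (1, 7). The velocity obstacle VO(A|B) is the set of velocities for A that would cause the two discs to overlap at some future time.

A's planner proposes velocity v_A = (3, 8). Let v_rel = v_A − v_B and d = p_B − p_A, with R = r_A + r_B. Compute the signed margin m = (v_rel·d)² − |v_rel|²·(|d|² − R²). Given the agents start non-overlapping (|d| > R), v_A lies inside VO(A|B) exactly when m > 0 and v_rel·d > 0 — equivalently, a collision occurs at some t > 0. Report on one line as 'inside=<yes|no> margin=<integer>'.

d = (-7, -5),  |d|² = 74;  R = 5+1 = 6,  c = 74−6² = 38
v_rel = (2, 1),  |v_rel|² = 5;  v_rel·d = (2)·(-7) + (1)·(-5) = -19
5·t² + 38·t + 38 = 0  ⇒  m = (-19)² − 5·38 = 171
m = 171 > 0,  v_rel·d = -19 < 0  ⇒  outside

inside=no margin=171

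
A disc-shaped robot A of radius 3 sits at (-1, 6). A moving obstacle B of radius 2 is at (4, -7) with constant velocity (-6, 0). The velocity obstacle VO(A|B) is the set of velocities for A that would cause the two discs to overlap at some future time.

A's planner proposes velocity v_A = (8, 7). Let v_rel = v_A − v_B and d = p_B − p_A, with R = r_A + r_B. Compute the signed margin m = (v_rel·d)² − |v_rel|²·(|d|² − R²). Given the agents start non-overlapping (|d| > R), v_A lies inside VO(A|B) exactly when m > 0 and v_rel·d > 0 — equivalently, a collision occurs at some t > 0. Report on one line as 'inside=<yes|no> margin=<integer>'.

d = (5, -13),  |d|² = 194;  R = 3+2 = 5,  c = 194−5² = 169
v_rel = (14, 7),  |v_rel|² = 245;  v_rel·d = (14)·(5) + (7)·(-13) = -21
245·t² + 42·t + 169 = 0  ⇒  m = (-21)² − 245·169 = -40964
m = -40964 < 0,  v_rel·d = -21 < 0  ⇒  outside

inside=no margin=-40964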